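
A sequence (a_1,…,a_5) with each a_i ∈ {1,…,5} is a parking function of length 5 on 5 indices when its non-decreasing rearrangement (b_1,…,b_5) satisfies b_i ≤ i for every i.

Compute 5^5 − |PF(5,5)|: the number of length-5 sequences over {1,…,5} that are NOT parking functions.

1829

Count = (6−5)·6^(5−1) = 1·1296 = 1296
Check (4,4,5,4,4) → sorted (4,4,4,4,5): b_1=4>1, not a PF.
5^5 − 1296 = 3125 − 1296 = 1829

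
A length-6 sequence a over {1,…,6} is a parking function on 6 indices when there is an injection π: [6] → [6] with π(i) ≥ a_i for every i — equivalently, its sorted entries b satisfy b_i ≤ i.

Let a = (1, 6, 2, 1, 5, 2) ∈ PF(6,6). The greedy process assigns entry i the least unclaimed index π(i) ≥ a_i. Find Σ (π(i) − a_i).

Σπ = 6·7/2 = 21 (π permutes [6]); Σa = 1+6+2+1+5+2 = 17; disp = 21−17 = 4.

4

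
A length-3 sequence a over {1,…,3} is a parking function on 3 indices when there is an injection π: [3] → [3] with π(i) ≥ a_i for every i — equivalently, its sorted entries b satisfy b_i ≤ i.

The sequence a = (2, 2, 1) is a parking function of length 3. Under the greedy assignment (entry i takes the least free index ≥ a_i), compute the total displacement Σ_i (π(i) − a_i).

Σπ = 6 ({1..3} each once); Σa = 2+2+1 = 5; disp = 6−5 = 1.

1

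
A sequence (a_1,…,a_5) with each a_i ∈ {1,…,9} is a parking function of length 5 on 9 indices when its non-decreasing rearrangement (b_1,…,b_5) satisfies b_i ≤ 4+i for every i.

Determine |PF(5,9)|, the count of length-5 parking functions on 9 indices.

Count = 5·10^4 = 5×10000 = 50000 (Konheim–Weiss)
Example (9,1,4,7,6) → sorted (1,4,6,7,9): b_i ≤ 4+i ∀i, a PF.

50000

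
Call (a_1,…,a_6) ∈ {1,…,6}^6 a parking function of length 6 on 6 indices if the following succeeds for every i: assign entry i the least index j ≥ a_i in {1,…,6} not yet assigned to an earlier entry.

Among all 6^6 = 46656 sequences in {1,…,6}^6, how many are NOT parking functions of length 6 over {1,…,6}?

|PF| = (7−6)·7^(6−1) = 1·16807 = 16807 (Konheim–Weiss)
E.g. (5,5,6,2,6,6) → sorted (2,5,5,6,6,6): b_1=2>1, not a PF.
Total 46656; non-PF = 46656−16807 = 29849

29849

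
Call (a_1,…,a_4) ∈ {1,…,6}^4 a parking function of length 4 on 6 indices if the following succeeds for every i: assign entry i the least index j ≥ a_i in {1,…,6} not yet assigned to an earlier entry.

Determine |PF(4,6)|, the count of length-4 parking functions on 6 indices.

1029

|PF(4,6)| = 3·7^3 = 3·343 = 1029 [KW]
Check (6,3,1,2) → sorted (1,2,3,6): b_i ≤ 2+i ∀i, a PF.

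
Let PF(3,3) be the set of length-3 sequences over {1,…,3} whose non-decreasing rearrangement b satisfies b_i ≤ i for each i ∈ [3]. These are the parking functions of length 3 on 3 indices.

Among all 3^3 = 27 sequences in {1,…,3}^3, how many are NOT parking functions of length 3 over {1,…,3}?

11

|PF| = (3−3+1)·(3+1)^(3−1) = 1 · 16 = 16 (Pollak)
E.g. (3,2,2) → sorted (2,2,3): b_1=2>1, not a PF.
So 27 − 16 = 11 fail.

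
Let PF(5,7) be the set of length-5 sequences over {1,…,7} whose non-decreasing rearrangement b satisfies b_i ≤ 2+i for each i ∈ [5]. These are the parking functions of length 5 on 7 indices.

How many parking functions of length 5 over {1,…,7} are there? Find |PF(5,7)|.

12288

Count = (8−5)·8^(5−1) = 3×4096 = 12288 (Pollak)
One tuple (5,3,4,2,4) → sorted (2,3,4,4,5): b_i ≤ 2+i ∀i, a PF.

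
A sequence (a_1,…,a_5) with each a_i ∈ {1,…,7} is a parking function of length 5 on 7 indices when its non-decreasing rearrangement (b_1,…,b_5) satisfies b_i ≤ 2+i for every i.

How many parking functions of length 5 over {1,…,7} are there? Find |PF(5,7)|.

12288

Count = (7−5+1)·(7+1)^(5−1) = 3 · 4096 = 12288
Check (4,3,6,3,2) → sorted (2,3,3,4,6): b_i ≤ 2+i ∀i, a PF.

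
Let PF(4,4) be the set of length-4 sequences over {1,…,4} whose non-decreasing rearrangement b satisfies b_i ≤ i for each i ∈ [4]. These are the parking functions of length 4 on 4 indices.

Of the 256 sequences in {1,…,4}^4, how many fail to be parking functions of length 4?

|PF| = (4+1−4)·(4+1)^{4−1} = 1·125 = 125 (Pollak)
One tuple (4,3,4,3) → sorted (3,3,4,4): b_1=3>1, not a PF.
4^4 − 125 = 256 − 125 = 131

131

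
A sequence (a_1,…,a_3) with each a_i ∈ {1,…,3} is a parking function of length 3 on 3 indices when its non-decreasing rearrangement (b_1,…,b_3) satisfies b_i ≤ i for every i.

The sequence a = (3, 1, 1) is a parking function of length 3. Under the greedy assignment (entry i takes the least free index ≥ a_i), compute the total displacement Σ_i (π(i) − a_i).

1

Σπ = 3·4/2 = 6 (π permutes [3]); Σa = 3+1+1 = 5; disp = 6−5 = 1.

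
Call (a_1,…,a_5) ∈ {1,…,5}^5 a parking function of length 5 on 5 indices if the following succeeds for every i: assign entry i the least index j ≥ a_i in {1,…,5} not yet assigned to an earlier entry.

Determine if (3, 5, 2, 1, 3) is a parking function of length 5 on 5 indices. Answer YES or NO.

YES

Sorted: b = (1, 2, 3, 3, 5).
  b_1=1 ≤ 1
  b_2=2 ≤ 2
  b_3=3 ≤ 3
  b_4=3 ≤ 4
  b_5=5 ≤ 5
All bounds hold ⇒ YES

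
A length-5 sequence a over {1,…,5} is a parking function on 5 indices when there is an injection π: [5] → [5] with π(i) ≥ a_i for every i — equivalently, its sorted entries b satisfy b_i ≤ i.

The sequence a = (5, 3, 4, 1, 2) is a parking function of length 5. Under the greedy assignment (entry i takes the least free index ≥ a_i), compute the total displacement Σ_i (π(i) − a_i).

Σπ(i) = 1+…+5 = 15; Σa = 5+3+4+1+2 = 15; disp = 15−15 = 0.

0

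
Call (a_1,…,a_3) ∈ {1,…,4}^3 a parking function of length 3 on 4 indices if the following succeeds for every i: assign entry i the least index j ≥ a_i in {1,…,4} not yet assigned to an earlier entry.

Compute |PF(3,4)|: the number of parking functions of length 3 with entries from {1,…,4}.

|PF(3,4)| = 2·5^2 = 2·25 = 50
E.g. (4,1,3) → sorted (1,3,4): b_i ≤ 1+i ∀i, a PF.

50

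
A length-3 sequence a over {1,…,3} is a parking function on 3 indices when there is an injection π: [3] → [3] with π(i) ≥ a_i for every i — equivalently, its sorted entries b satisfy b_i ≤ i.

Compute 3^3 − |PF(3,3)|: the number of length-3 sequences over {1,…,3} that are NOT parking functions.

11

|PF| = (3−3+1)·(3+1)^(3−1) = 1×16 = 16 [KW]
E.g. (3,2,2) → sorted (2,2,3): b_1=2>1, not a PF.
3^3 − 16 = 27 − 16 = 11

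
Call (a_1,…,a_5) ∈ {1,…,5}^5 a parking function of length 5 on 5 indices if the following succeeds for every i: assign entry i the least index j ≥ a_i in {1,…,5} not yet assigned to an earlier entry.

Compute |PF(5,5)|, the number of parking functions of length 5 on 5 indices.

|PF| = (6−5)·6^(5−1) = 1×1296 = 1296 [KW]
E.g. (3,3,3,1,1) → sorted (1,1,3,3,3): b_i ≤ i ∀i, a PF.

1296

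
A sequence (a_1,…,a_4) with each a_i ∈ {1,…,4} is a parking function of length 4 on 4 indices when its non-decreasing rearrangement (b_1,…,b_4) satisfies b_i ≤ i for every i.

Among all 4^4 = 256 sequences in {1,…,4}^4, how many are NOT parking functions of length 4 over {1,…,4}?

131

Count = 1·5^3 = 1 · 125 = 125 (Konheim–Weiss)
Check (4,1,4,4) → sorted (1,4,4,4): b_2=4>2, not a PF.
4^4 − 125 = 256 − 125 = 131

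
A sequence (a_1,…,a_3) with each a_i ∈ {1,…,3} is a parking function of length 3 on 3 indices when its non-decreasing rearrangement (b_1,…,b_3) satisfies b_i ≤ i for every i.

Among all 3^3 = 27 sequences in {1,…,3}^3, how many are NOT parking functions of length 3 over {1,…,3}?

11

#PF = (4−3)·4^(3−1) = 1·16 = 16
Example (2,3,3) → sorted (2,3,3): b_1=2>1, not a PF.
Total 27; non-PF = 27−16 = 11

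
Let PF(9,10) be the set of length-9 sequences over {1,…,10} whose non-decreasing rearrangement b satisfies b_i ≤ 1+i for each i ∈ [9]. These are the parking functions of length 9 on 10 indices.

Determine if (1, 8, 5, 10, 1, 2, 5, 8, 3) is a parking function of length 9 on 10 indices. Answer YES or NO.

Sorted: b = (1, 1, 2, 3, 5, 5, 8, 8, 10).
  b_1=1 ≤ 2
  b_2=1 ≤ 3
  b_3=2 ≤ 4
  b_4=3 ≤ 5
  b_5=5 ≤ 6
  b_6=5 ≤ 7
  b_7=8 ≤ 8
  b_8=8 ≤ 9
  b_9=10 ≤ 10
All bounds hold ⇒ YES

YES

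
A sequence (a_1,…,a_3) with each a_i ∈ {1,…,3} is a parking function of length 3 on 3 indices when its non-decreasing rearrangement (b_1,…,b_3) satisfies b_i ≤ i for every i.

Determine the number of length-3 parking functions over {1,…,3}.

Count = 1·4^2 = 1×16 = 16 (Pollak)
One tuple (1,3,2) → sorted (1,2,3): b_i ≤ i ∀i, a PF.

16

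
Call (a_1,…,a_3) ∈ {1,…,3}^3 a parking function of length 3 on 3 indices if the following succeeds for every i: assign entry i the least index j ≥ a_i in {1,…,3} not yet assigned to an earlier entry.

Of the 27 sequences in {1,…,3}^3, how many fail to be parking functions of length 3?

|PF| = (3−3+1)·(3+1)^(3−1) = 1·16 = 16
E.g. (3,3,1) → sorted (1,3,3): b_2=3>2, not a PF.
So 27 − 16 = 11 fail.

11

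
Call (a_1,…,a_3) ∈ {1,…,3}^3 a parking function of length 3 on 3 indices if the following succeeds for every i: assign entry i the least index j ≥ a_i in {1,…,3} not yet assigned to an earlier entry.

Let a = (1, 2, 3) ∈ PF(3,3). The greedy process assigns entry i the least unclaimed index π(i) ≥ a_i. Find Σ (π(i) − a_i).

0

Σπ(i) = 1+…+3 = 6; Σa = 1+2+3 = 6; disp = 6−6 = 0.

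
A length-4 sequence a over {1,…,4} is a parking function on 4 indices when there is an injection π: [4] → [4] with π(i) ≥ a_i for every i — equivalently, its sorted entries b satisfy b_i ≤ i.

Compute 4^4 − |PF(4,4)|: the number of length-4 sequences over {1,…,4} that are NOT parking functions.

#PF = (4−4+1)·(4+1)^(4−1) = 1 · 125 = 125
One tuple (3,3,2,3) → sorted (2,3,3,3): b_1=2>1, not a PF.
4^4 − 125 = 256 − 125 = 131

131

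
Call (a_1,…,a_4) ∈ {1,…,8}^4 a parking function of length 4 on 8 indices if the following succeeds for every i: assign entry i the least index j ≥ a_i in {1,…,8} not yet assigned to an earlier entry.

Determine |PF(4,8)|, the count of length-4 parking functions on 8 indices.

#PF = (8−4+1)·(8+1)^(4−1) = 5·729 = 3645
E.g. (5,3,8,5) → sorted (3,5,5,8): b_i ≤ 4+i ∀i, a PF.

3645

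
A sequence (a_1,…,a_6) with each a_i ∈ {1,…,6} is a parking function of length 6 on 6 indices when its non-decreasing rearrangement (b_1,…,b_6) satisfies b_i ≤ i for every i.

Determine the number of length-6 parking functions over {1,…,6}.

16807

#PF = 1·7^5 = 1×16807 = 16807 [KW]
Check (4,1,6,1,2,1) → sorted (1,1,1,2,4,6): b_i ≤ i ∀i, a PF.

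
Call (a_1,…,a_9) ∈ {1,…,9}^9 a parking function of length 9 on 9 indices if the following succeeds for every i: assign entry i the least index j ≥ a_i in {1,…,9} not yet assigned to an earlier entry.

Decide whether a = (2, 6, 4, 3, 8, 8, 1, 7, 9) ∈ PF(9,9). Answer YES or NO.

Rearranged: b = (1, 2, 3, 4, 6, 7, 8, 8, 9).
  b_1=1 ≤ 1
  b_2=2 ≤ 2
  b_3=3 ≤ 3
  b_4=4 ≤ 4
  b_5=6 > 5
  fails at i=5 ⇒ NO

NO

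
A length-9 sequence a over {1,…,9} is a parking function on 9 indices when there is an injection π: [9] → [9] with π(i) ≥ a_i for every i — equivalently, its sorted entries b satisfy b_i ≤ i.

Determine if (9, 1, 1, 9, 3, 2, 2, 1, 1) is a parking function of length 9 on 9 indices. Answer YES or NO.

NO

Rearranged: b = (1, 1, 1, 1, 2, 2, 3, 9, 9).
  b_1=1 ≤ 1
  b_2=1 ≤ 2
  b_3=1 ≤ 3
  b_4=1 ≤ 4
  b_5=2 ≤ 5
  b_6=2 ≤ 6
  b_7=3 ≤ 7
  b_8=9 > 8
  fails at i=8 ⇒ NO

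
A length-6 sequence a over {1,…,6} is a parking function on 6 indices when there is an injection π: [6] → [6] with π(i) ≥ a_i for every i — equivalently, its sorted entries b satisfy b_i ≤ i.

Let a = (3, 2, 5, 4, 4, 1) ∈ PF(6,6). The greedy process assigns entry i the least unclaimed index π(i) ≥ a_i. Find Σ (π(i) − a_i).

Σπ = 21 ({1..6} each once); Σa = 3+2+5+4+4+1 = 19; disp = 21−19 = 2.

2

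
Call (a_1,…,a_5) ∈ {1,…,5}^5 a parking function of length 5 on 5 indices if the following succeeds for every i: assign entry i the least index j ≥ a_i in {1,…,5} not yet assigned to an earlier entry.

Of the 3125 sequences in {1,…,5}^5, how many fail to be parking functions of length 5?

1829

Count = (6−5)·6^(5−1) = 1 · 1296 = 1296 [KW]
E.g. (1,2,5,5,5) → sorted (1,2,5,5,5): b_3=5>3, not a PF.
5^5 − 1296 = 3125 − 1296 = 1829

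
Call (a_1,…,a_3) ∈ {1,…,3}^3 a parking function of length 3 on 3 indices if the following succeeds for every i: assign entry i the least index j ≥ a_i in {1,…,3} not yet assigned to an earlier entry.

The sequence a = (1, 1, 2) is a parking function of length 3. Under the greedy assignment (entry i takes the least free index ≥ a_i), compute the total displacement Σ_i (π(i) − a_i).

2

Σπ = 6 ({1..3} each once); Σa = 1+1+2 = 4; disp = 6−4 = 2.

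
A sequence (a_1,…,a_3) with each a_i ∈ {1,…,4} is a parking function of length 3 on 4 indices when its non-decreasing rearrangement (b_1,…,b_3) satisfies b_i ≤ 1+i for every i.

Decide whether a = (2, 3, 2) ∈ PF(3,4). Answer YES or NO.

Rearranged: b = (2, 2, 3).
  b_1=2 ≤ 2
  b_2=2 ≤ 3
  b_3=3 ≤ 4
All bounds hold ⇒ YES

YES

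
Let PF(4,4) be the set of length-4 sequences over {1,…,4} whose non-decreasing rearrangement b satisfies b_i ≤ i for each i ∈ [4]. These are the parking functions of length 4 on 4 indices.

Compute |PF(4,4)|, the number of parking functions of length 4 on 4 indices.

125

Count = (5−4)·5^(4−1) = 1×125 = 125 [KW]
One tuple (1,1,1,4) → sorted (1,1,1,4): b_i ≤ i ∀i, a PF.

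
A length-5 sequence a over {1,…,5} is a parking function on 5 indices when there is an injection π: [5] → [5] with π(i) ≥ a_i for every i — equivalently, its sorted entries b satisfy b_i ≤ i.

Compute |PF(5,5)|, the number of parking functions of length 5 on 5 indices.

#PF = 1·6^4 = 1 · 1296 = 1296 (Pollak)
Example (2,4,1,2,1) → sorted (1,1,2,2,4): b_i ≤ i ∀i, a PF.

1296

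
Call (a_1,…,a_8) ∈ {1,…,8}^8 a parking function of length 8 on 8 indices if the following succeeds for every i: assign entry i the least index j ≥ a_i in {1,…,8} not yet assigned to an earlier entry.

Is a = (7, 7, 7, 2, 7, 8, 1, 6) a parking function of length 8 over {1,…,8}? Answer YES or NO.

NO

Rearranged: b = (1, 2, 6, 7, 7, 7, 7, 8).
  b_1=1 ≤ 1
  b_2=2 ≤ 2
  b_3=6 > 3
  fails at i=3 ⇒ NO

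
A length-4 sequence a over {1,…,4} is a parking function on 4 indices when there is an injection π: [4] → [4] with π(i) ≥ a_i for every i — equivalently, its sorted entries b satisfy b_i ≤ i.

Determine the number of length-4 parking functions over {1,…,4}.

125

|PF| = 1·5^3 = 1 · 125 = 125
One tuple (1,1,1,2) → sorted (1,1,1,2): b_i ≤ i ∀i, a PF.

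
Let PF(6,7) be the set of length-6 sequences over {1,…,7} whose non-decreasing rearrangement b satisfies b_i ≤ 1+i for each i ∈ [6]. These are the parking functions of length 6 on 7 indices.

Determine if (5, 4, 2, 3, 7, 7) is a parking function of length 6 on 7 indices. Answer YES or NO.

Order a: b = (2, 3, 4, 5, 7, 7).
  b_1=2 ≤ 2
  b_2=3 ≤ 3
  b_3=4 ≤ 4
  b_4=5 ≤ 5
  b_5=7 > 6
  fails at i=5 ⇒ NO

NO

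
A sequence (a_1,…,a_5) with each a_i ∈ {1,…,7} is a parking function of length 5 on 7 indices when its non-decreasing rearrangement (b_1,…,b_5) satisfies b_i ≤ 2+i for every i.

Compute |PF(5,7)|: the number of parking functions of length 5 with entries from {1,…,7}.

12288

Count = 3·8^4 = 3 · 4096 = 12288 (Pollak)
E.g. (6,2,4,3,6) → sorted (2,3,4,6,6): b_i ≤ 2+i ∀i, a PF.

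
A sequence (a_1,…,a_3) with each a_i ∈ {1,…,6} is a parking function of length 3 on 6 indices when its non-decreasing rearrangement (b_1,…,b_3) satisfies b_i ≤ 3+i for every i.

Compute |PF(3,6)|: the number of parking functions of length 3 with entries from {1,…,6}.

196

|PF| = 4·7^2 = 4·49 = 196
E.g. (1,6,4) → sorted (1,4,6): b_i ≤ 3+i ∀i, a PF.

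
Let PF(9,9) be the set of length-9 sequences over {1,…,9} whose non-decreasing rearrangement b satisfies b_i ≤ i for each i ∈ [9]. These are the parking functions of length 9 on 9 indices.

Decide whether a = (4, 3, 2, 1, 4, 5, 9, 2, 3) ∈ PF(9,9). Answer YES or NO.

YES

Order a: b = (1, 2, 2, 3, 3, 4, 4, 5, 9).
  b_1=1 ≤ 1
  b_2=2 ≤ 2
  b_3=2 ≤ 3
  b_4=3 ≤ 4
  b_5=3 ≤ 5
  b_6=4 ≤ 6
  b_7=4 ≤ 7
  b_8=5 ≤ 8
  b_9=9 ≤ 9
All bounds hold ⇒ YES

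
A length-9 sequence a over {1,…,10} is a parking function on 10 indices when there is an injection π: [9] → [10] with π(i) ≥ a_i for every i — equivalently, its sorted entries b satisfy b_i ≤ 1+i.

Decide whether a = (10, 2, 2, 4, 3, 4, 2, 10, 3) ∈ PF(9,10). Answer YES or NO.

Rearranged: b = (2, 2, 2, 3, 3, 4, 4, 10, 10).
  b_1=2 ≤ 2
  b_2=2 ≤ 3
  b_3=2 ≤ 4
  b_4=3 ≤ 5
  b_5=3 ≤ 6
  b_6=4 ≤ 7
  b_7=4 ≤ 8
  b_8=10 > 9
  fails at i=8 ⇒ NO

NO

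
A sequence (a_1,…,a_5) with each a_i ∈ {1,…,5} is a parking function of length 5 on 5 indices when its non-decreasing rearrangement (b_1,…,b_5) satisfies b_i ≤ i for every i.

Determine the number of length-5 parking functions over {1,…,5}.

Count = 1·6^4 = 1×1296 = 1296 [KW]
One tuple (1,3,2,5,3) → sorted (1,2,3,3,5): b_i ≤ i ∀i, a PF.

1296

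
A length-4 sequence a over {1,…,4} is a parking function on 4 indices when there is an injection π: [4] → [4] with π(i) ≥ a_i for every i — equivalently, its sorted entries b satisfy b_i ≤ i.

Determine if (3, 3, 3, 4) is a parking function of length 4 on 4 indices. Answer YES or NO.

Rearranged: b = (3, 3, 3, 4).
  b_1=3 > 1
  fails at i=1 ⇒ NO

NO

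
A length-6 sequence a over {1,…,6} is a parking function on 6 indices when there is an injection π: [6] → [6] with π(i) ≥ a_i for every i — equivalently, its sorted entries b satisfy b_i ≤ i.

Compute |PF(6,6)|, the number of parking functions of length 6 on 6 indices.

16807

|PF| = (6+1−6)·(6+1)^{6−1} = 1×16807 = 16807 (Pollak)
E.g. (2,4,1,1,1,3) → sorted (1,1,1,2,3,4): b_i ≤ i ∀i, a PF.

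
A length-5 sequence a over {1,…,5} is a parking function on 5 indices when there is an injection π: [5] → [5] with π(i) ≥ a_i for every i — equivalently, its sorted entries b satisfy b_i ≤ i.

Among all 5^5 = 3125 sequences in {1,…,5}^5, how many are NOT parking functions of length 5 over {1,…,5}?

|PF| = (5−5+1)·(5+1)^(5−1) = 1·1296 = 1296 [KW]
One tuple (4,5,3,4,5) → sorted (3,4,4,5,5): b_1=3>1, not a PF.
5^5 − 1296 = 3125 − 1296 = 1829

1829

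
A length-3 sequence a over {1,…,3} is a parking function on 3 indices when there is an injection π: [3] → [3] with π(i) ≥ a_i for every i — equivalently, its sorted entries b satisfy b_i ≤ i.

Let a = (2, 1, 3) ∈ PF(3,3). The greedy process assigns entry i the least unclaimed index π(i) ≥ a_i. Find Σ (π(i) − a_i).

Σπ(i) = 1+…+3 = 6; Σa = 2+1+3 = 6; disp = 6−6 = 0.

0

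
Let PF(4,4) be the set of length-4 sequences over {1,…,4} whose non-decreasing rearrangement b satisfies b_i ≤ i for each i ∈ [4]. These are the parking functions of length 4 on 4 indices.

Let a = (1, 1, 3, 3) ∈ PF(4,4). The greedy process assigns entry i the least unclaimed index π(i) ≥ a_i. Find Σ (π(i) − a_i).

2

Σπ = 4·5/2 = 10 (π permutes [4]); Σa = 1+1+3+3 = 8; disp = 10−8 = 2.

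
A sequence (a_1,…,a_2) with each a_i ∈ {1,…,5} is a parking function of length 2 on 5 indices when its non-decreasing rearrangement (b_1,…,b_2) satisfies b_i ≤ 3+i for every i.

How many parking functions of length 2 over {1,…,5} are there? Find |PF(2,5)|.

Count = (6−2)·6^(2−1) = 4·6 = 24 (Konheim–Weiss)
One tuple (2,4) → sorted (2,4): b_i ≤ 3+i ∀i, a PF.

24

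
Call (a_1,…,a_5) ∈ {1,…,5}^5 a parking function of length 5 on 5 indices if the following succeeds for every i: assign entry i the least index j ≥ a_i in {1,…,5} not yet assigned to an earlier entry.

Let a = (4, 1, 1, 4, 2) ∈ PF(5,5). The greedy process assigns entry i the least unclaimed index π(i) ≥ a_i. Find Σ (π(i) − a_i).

Σπ = 5·6/2 = 15 (π permutes [5]); Σa = 4+1+1+4+2 = 12; disp = 15−12 = 3.

3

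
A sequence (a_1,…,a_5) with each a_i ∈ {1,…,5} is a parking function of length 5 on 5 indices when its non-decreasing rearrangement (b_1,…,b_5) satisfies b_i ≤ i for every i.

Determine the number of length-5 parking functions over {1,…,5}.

|PF(5,5)| = (5−5+1)·(5+1)^(5−1) = 1·1296 = 1296
Example (3,5,1,2,4) → sorted (1,2,3,4,5): b_i ≤ i ∀i, a PF.

1296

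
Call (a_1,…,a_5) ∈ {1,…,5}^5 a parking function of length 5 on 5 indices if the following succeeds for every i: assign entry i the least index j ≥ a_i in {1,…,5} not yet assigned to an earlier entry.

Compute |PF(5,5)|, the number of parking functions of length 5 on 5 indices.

|PF(5,5)| = (6−5)·6^(5−1) = 1×1296 = 1296
E.g. (1,2,1,3,3) → sorted (1,1,2,3,3): b_i ≤ i ∀i, a PF.

1296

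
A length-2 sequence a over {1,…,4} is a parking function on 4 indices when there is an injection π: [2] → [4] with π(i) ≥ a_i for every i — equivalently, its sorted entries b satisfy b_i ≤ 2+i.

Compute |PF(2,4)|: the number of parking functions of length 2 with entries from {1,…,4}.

|PF| = (4+1−2)·(4+1)^{2−1} = 3 · 5 = 15 (Pollak)
Check (4,1) → sorted (1,4): b_i ≤ 2+i ∀i, a PF.

15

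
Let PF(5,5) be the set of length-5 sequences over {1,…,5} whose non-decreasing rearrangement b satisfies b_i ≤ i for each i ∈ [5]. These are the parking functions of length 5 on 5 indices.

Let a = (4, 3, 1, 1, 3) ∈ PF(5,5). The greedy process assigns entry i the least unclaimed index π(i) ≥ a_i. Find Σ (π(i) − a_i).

Σπ = 15 ({1..5} each once); Σa = 4+3+1+1+3 = 12; disp = 15−12 = 3.

3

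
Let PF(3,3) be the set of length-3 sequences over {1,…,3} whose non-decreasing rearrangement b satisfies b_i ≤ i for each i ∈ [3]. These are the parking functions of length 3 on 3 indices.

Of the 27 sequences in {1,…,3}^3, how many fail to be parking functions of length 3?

11

|PF| = 1·4^2 = 1 · 16 = 16
E.g. (1,3,3) → sorted (1,3,3): b_2=3>2, not a PF.
Total 27; non-PF = 27−16 = 11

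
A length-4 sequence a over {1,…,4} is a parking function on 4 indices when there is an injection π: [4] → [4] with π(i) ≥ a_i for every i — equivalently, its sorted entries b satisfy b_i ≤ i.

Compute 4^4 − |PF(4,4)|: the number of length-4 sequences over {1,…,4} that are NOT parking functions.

131

|PF(4,4)| = (4+1−4)·(4+1)^{4−1} = 1·125 = 125 (Konheim–Weiss)
One tuple (1,4,4,2) → sorted (1,2,4,4): b_3=4>3, not a PF.
Total 256; non-PF = 256−125 = 131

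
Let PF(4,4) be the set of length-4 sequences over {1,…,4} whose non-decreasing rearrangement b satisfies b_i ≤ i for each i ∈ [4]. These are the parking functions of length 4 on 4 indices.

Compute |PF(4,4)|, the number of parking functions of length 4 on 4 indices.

125

|PF(4,4)| = (5−4)·5^(4−1) = 1 · 125 = 125 (Konheim–Weiss)
One tuple (2,3,3,1) → sorted (1,2,3,3): b_i ≤ i ∀i, a PF.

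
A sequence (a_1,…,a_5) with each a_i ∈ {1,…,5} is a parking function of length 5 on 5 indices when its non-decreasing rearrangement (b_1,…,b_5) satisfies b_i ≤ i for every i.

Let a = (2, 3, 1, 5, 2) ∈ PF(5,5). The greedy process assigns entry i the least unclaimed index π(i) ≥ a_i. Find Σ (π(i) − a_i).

Σπ = 15 ({1..5} each once); Σa = 2+3+1+5+2 = 13; disp = 15−13 = 2.

2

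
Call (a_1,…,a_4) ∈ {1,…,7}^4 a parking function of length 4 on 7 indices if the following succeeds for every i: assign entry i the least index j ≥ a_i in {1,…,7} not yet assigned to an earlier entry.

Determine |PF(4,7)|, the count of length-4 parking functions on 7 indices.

2048

#PF = 4·8^3 = 4 · 512 = 2048 (Pollak)
E.g. (5,4,4,2) → sorted (2,4,4,5): b_i ≤ 3+i ∀i, a PF.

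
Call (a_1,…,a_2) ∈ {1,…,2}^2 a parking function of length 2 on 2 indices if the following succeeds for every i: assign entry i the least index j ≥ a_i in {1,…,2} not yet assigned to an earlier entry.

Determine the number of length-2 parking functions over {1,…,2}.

|PF| = (2+1−2)·(2+1)^{2−1} = 1·3 = 3 [KW]
E.g. (1,1) → sorted (1,1): b_i ≤ i ∀i, a PF.

3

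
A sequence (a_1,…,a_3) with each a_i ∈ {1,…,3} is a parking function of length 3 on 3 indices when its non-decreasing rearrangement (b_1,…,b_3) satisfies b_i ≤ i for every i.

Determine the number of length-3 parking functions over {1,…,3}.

16

#PF = 1·4^2 = 1·16 = 16 [KW]
E.g. (1,1,3) → sorted (1,1,3): b_i ≤ i ∀i, a PF.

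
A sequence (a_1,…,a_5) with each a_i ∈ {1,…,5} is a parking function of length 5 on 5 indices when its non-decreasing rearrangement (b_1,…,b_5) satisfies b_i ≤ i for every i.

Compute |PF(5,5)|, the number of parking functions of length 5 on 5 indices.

#PF = 1·6^4 = 1 · 1296 = 1296 (Pollak)
E.g. (4,1,1,5,3) → sorted (1,1,3,4,5): b_i ≤ i ∀i, a PF.

1296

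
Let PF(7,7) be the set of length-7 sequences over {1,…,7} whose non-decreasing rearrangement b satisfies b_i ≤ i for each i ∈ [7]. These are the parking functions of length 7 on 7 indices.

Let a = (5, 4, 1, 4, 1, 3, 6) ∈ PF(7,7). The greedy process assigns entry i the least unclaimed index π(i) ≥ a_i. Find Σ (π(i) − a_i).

4

Σπ = 28 ({1..7} each once); Σa = 5+4+1+4+1+3+6 = 24; disp = 28−24 = 4.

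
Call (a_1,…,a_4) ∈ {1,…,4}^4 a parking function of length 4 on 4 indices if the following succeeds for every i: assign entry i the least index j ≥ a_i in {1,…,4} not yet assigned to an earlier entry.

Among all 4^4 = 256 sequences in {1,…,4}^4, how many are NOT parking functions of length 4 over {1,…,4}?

#PF = 1·5^3 = 1 · 125 = 125 (Konheim–Weiss)
One tuple (3,3,4,1) → sorted (1,3,3,4): b_2=3>2, not a PF.
Total 256; non-PF = 256−125 = 131

131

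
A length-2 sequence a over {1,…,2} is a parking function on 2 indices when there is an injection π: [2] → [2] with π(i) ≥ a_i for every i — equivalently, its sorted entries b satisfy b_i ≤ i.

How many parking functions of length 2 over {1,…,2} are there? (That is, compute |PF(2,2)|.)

#PF = (2−2+1)·(2+1)^(2−1) = 1×3 = 3 (Pollak)
Example (1,2) → sorted (1,2): b_i ≤ i ∀i, a PF.

3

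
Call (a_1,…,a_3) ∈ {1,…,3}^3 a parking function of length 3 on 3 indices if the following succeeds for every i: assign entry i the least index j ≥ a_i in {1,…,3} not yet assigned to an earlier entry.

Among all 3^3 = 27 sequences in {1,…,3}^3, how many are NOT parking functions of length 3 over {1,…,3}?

11

#PF = (4−3)·4^(3−1) = 1·16 = 16
Check (3,3,3) → sorted (3,3,3): b_1=3>1, not a PF.
So 27 − 16 = 11 fail.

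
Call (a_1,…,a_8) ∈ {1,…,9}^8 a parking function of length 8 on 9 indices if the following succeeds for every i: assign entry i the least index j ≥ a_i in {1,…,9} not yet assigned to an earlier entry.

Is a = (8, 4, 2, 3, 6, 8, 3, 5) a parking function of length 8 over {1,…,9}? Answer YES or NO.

Sorted: b = (2, 3, 3, 4, 5, 6, 8, 8).
  b_1=2 ≤ 2
  b_2=3 ≤ 3
  b_3=3 ≤ 4
  b_4=4 ≤ 5
  b_5=5 ≤ 6
  b_6=6 ≤ 7
  b_7=8 ≤ 8
  b_8=8 ≤ 9
All bounds hold ⇒ YES

YES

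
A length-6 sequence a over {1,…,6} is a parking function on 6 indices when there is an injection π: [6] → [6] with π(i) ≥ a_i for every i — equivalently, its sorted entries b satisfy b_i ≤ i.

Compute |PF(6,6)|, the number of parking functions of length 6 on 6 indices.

16807

#PF = (6−6+1)·(6+1)^(6−1) = 1·16807 = 16807
One tuple (1,3,1,4,4,5) → sorted (1,1,3,4,4,5): b_i ≤ i ∀i, a PF.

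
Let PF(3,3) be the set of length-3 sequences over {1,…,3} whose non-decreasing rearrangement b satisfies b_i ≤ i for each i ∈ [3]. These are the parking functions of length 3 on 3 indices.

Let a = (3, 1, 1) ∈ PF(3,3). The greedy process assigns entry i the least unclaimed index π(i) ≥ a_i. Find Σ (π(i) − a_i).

1

Σπ = 6 ({1..3} each once); Σa = 3+1+1 = 5; disp = 6−5 = 1.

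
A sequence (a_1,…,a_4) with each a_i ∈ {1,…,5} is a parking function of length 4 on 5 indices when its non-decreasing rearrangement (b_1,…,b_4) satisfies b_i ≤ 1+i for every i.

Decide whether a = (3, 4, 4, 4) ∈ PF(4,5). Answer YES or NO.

Sorted: b = (3, 4, 4, 4).
  b_1=3 > 2
  fails at i=1 ⇒ NO

NO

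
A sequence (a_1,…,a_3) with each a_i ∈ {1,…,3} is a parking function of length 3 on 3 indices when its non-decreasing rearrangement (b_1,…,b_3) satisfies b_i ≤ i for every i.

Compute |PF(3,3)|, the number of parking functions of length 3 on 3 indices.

16

|PF(3,3)| = (4−3)·4^(3−1) = 1×16 = 16 (Pollak)
E.g. (1,2,1) → sorted (1,1,2): b_i ≤ i ∀i, a PF.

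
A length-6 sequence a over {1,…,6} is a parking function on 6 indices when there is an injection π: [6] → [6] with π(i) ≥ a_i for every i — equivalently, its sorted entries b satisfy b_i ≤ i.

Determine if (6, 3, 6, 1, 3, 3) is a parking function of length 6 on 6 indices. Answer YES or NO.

Order a: b = (1, 3, 3, 3, 6, 6).
  b_1=1 ≤ 1
  b_2=3 > 2
  fails at i=2 ⇒ NO

NO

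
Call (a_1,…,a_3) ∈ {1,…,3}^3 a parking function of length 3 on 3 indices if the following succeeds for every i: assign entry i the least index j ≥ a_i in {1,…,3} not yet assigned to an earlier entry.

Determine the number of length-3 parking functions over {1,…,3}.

|PF(3,3)| = (4−3)·4^(3−1) = 1 · 16 = 16 (Konheim–Weiss)
E.g. (2,3,1) → sorted (1,2,3): b_i ≤ i ∀i, a PF.

16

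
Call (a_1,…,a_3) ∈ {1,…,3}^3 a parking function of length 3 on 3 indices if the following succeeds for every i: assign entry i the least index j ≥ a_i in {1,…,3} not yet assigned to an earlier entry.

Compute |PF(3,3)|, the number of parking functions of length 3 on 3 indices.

16

|PF(3,3)| = (3+1−3)·(3+1)^{3−1} = 1 · 16 = 16
Check (1,2,2) → sorted (1,2,2): b_i ≤ i ∀i, a PF.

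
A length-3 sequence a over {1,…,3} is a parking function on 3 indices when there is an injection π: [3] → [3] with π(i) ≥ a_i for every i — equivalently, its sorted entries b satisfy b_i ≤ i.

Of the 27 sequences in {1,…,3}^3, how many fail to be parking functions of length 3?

11

|PF(3,3)| = 1·4^2 = 1 · 16 = 16 (Pollak)
Check (2,3,2) → sorted (2,2,3): b_1=2>1, not a PF.
3^3 − 16 = 27 − 16 = 11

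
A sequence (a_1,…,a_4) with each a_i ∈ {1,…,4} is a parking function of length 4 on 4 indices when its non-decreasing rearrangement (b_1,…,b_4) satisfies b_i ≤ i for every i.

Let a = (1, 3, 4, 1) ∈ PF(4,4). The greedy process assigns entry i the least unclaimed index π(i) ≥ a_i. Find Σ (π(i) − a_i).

Σπ = 10 ({1..4} each once); Σa = 1+3+4+1 = 9; disp = 10−9 = 1.

1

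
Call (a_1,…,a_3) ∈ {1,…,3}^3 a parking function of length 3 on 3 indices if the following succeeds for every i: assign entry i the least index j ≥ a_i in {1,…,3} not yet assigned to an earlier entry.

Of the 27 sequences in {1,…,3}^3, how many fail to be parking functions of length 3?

11

|PF(3,3)| = (3−3+1)·(3+1)^(3−1) = 1·16 = 16 [KW]
One tuple (2,3,3) → sorted (2,3,3): b_1=2>1, not a PF.
So 27 − 16 = 11 fail.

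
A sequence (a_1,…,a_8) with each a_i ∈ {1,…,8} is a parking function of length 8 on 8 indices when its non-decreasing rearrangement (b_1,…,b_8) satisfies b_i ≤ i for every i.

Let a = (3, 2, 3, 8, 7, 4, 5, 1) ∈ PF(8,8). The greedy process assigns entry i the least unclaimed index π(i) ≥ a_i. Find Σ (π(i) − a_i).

Σπ = 36 ({1..8} each once); Σa = 3+2+3+8+7+4+5+1 = 33; disp = 36−33 = 3.

3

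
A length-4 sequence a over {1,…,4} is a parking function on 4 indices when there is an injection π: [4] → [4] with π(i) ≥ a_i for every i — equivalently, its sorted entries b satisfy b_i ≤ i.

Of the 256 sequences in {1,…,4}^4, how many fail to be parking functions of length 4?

|PF| = (4+1−4)·(4+1)^{4−1} = 1·125 = 125 (Konheim–Weiss)
One tuple (4,2,3,3) → sorted (2,3,3,4): b_1=2>1, not a PF.
Total 256; non-PF = 256−125 = 131

131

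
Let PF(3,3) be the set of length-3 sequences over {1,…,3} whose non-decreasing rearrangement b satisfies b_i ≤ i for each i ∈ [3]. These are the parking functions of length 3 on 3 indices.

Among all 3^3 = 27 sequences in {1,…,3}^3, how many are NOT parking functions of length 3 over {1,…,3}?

11

#PF = 1·4^2 = 1 · 16 = 16 [KW]
Example (3,3,3) → sorted (3,3,3): b_1=3>1, not a PF.
3^3 − 16 = 27 − 16 = 11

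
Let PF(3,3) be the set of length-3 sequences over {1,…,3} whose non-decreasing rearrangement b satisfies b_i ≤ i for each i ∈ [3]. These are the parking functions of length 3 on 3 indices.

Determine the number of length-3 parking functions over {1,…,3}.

16

#PF = (3−3+1)·(3+1)^(3−1) = 1·16 = 16 (Konheim–Weiss)
One tuple (3,2,1) → sorted (1,2,3): b_i ≤ i ∀i, a PF.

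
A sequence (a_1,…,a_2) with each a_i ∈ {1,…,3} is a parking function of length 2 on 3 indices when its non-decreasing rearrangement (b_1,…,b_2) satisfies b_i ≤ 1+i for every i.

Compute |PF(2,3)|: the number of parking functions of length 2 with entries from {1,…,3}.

|PF(2,3)| = 2·4^1 = 2·4 = 8 (Konheim–Weiss)
Check (1,2) → sorted (1,2): b_i ≤ 1+i ∀i, a PF.

8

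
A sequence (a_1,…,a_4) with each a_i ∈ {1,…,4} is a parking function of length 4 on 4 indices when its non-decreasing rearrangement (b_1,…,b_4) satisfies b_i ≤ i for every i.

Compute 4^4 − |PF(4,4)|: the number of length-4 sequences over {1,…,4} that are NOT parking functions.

131

#PF = (4−4+1)·(4+1)^(4−1) = 1 · 125 = 125
Check (4,2,2,3) → sorted (2,2,3,4): b_1=2>1, not a PF.
So 256 − 125 = 131 fail.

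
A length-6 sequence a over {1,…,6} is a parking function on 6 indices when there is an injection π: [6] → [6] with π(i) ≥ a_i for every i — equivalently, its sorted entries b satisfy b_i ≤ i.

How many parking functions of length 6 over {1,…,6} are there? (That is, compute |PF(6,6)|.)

16807

#PF = (7−6)·7^(6−1) = 1 · 16807 = 16807 [KW]
One tuple (5,6,1,1,3,1) → sorted (1,1,1,3,5,6): b_i ≤ i ∀i, a PF.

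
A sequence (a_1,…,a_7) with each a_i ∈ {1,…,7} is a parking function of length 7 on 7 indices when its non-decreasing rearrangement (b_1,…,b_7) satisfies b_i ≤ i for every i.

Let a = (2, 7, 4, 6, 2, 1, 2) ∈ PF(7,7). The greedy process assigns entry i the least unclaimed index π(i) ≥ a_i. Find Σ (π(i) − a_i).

4

Σπ(i) = 1+…+7 = 28; Σa = 2+7+4+6+2+1+2 = 24; disp = 28−24 = 4.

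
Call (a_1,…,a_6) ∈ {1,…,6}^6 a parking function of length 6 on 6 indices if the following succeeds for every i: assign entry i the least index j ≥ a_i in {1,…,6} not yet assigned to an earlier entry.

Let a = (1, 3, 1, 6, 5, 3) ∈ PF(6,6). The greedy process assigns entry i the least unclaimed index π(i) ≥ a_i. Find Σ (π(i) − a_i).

2

Σπ = 6·7/2 = 21 (π permutes [6]); Σa = 1+3+1+6+5+3 = 19; disp = 21−19 = 2.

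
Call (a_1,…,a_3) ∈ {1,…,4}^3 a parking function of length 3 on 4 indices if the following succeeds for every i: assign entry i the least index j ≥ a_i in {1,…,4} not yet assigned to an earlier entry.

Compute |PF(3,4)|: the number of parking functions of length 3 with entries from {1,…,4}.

#PF = (5−3)·5^(3−1) = 2×25 = 50 (Konheim–Weiss)
Example (1,1,1) → sorted (1,1,1): b_i ≤ 1+i ∀i, a PF.

50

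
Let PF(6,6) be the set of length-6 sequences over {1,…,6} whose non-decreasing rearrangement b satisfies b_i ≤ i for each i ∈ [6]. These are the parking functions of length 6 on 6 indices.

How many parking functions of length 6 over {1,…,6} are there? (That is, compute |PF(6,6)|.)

#PF = 1·7^5 = 1×16807 = 16807 [KW]
Example (4,4,1,1,1,3) → sorted (1,1,1,3,4,4): b_i ≤ i ∀i, a PF.

16807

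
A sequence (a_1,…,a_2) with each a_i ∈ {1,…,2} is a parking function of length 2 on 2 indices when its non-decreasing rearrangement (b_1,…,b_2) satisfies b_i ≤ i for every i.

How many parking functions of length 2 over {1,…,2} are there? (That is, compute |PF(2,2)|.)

Count = (2−2+1)·(2+1)^(2−1) = 1·3 = 3 (Pollak)
E.g. (1,1) → sorted (1,1): b_i ≤ i ∀i, a PF.

3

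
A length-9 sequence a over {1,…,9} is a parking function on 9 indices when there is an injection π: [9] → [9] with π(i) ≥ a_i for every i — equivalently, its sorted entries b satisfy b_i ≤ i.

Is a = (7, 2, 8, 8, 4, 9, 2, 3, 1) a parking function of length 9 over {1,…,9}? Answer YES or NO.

Order a: b = (1, 2, 2, 3, 4, 7, 8, 8, 9).
  b_1=1 ≤ 1
  b_2=2 ≤ 2
  b_3=2 ≤ 3
  b_4=3 ≤ 4
  b_5=4 ≤ 5
  b_6=7 > 6
  fails at i=6 ⇒ NO

NO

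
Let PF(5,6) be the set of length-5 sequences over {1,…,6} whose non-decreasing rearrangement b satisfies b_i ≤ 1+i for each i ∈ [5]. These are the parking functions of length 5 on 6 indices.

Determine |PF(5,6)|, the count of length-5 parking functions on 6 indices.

4802

#PF = (6−5+1)·(6+1)^(5−1) = 2 · 2401 = 4802 [KW]
Example (6,5,4,2,1) → sorted (1,2,4,5,6): b_i ≤ 1+i ∀i, a PF.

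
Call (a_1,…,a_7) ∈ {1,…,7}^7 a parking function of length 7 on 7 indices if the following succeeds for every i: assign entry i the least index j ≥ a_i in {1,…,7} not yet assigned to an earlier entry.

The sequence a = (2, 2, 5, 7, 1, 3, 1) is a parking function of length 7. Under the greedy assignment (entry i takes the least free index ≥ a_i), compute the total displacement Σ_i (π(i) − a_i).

7

Σπ = 7·8/2 = 28 (π permutes [7]); Σa = 2+2+5+7+1+3+1 = 21; disp = 28−21 = 7.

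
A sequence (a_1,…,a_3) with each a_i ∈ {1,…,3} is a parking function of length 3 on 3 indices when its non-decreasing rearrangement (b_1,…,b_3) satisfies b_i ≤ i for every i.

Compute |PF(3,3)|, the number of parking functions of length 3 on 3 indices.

16

#PF = 1·4^2 = 1·16 = 16 [KW]
Check (1,3,2) → sorted (1,2,3): b_i ≤ i ∀i, a PF.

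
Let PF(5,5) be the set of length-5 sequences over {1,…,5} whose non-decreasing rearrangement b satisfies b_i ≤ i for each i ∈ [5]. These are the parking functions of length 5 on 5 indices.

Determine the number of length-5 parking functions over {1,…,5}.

1296

Count = (5+1−5)·(5+1)^{5−1} = 1·1296 = 1296 [KW]
E.g. (1,1,1,4,2) → sorted (1,1,1,2,4): b_i ≤ i ∀i, a PF.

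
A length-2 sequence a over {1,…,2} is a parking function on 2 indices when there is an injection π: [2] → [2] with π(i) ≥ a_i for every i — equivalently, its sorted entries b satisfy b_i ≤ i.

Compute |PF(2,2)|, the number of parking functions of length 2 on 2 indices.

#PF = 1·3^1 = 1 · 3 = 3
One tuple (2,1) → sorted (1,2): b_i ≤ i ∀i, a PF.

3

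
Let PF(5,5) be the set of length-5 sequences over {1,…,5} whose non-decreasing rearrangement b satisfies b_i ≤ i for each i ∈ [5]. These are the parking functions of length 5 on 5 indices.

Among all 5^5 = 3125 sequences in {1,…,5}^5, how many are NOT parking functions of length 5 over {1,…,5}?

1829

#PF = (5+1−5)·(5+1)^{5−1} = 1·1296 = 1296 (Konheim–Weiss)
One tuple (2,4,5,4,5) → sorted (2,4,4,5,5): b_1=2>1, not a PF.
So 3125 − 1296 = 1829 fail.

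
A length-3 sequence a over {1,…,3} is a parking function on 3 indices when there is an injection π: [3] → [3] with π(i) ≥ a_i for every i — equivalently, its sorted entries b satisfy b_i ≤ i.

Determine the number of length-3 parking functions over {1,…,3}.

16

|PF| = (3+1−3)·(3+1)^{3−1} = 1×16 = 16 [KW]
One tuple (1,1,3) → sorted (1,1,3): b_i ≤ i ∀i, a PF.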